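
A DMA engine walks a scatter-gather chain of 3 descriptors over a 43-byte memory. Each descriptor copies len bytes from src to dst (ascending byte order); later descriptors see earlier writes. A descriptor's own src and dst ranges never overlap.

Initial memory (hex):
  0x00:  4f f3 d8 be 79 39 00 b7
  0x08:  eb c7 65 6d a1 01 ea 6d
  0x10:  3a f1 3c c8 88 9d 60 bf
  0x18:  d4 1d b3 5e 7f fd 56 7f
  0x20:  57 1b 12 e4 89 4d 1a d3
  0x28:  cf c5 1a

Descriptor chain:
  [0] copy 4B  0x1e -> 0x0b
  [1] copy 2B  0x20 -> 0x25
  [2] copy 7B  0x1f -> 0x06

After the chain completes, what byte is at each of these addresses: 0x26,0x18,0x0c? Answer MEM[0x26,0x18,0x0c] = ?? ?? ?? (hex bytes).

D0: mem[0x0b..0x0e] <- [56 7f 57 1b]
D1: mem[0x25..0x26] <- [57 1b]
D2: mem[0x06..0x0c] <- [7f 57 1b 12 e4 89 57]
query mem[0x26]=0x1b, mem[0x18]=0xd4, mem[0x0c]=0x57

MEM[0x26,0x18,0x0c] = 1b d4 57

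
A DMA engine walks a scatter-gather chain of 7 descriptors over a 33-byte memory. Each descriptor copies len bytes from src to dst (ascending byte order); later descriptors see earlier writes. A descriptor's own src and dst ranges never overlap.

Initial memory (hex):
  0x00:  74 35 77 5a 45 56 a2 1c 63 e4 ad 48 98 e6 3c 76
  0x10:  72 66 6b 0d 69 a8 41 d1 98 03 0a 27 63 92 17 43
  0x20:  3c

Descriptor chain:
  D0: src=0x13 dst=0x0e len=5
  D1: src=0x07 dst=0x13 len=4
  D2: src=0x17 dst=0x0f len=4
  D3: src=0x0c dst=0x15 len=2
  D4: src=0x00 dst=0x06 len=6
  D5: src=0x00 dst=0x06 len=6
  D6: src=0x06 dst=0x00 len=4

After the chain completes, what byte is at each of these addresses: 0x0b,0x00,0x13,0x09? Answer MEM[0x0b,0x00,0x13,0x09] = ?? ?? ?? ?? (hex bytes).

[0] 0x13->0x0e len=5 : 0d 69 a8 41 d1
[1] 0x07->0x13 len=4 : 1c 63 e4 ad
[2] 0x17->0x0f len=4 : d1 98 03 0a
[3] 0x0c->0x15 len=2 : 98 e6
[4] 0x00->0x06 len=6 : 74 35 77 5a 45 56
[5] 0x00->0x06 len=6 : 74 35 77 5a 45 56
[6] 0x06->0x00 len=4 : 74 35 77 5a
query mem[0x0b]=0x56, mem[0x00]=0x74, mem[0x13]=0x1c, mem[0x09]=0x5a

MEM[0x0b,0x00,0x13,0x09] = 56 74 1c 5a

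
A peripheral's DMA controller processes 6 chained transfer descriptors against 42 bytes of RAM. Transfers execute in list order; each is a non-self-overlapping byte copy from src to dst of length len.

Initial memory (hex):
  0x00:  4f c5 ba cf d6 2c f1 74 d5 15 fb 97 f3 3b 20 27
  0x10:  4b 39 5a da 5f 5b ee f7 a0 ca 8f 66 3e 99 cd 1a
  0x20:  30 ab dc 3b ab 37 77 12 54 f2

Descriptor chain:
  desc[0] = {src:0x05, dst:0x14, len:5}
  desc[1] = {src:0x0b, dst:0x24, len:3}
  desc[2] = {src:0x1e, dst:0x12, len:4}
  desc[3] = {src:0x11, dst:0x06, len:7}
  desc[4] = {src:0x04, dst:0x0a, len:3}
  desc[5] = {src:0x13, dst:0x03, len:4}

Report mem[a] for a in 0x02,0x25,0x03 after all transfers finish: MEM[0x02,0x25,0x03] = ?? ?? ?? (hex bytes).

  after D0: wrote 5B at 0x14 = 2cf174d515
  after D1: wrote 3B at 0x24 = 97f33b
  after D2: wrote 4B at 0x12 = cd1a30ab
  after D3: wrote 7B at 0x06 = 39cd1a30ab74d5
  after D4: wrote 3B at 0x0a = d62c39
  after D5: wrote 4B at 0x03 = 1a30ab74
query mem[0x02]=0xba, mem[0x25]=0xf3, mem[0x03]=0x1a

MEM[0x02,0x25,0x03] = ba f3 1a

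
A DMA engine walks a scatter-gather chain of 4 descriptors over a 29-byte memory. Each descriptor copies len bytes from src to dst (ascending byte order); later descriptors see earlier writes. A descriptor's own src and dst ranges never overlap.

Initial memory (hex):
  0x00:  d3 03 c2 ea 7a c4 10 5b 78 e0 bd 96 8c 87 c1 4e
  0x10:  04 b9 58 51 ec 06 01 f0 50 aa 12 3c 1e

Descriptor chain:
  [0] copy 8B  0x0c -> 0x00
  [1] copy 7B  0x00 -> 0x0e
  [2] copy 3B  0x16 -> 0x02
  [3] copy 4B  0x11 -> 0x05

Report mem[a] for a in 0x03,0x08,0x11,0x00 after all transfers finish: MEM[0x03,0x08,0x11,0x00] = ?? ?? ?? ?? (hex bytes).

MEM[0x03,0x08,0x11,0x00] = f0 58 4e 8c

[0] 0x0c->0x00 len=8 : 8c 87 c1 4e 04 b9 58 51
[1] 0x00->0x0e len=7 : 8c 87 c1 4e 04 b9 58
[2] 0x16->0x02 len=3 : 01 f0 50
[3] 0x11->0x05 len=4 : 4e 04 b9 58
query mem[0x03]=0xf0, mem[0x08]=0x58, mem[0x11]=0x4e, mem[0x00]=0x8c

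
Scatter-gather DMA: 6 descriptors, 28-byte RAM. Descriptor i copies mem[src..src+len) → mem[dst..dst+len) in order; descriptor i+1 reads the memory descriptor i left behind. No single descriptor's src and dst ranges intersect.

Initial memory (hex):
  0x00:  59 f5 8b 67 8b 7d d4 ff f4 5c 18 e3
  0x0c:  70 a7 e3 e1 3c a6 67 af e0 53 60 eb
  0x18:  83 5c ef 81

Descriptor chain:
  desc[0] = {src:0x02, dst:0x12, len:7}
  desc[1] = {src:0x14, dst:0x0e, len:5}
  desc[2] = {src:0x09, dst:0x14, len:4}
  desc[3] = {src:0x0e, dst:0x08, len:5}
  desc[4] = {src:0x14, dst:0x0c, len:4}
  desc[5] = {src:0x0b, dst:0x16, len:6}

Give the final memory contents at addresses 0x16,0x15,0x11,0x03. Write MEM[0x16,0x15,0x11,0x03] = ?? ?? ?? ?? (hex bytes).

D0: mem[0x12..0x18] <- [8b 67 8b 7d d4 ff f4]
D1: mem[0x0e..0x12] <- [8b 7d d4 ff f4]
D2: mem[0x14..0x17] <- [5c 18 e3 70]
D3: mem[0x08..0x0c] <- [8b 7d d4 ff f4]
D4: mem[0x0c..0x0f] <- [5c 18 e3 70]
D5: mem[0x16..0x1b] <- [ff 5c 18 e3 70 d4]
query mem[0x16]=0xff, mem[0x15]=0x18, mem[0x11]=0xff, mem[0x03]=0x67

MEM[0x16,0x15,0x11,0x03] = ff 18 ff 67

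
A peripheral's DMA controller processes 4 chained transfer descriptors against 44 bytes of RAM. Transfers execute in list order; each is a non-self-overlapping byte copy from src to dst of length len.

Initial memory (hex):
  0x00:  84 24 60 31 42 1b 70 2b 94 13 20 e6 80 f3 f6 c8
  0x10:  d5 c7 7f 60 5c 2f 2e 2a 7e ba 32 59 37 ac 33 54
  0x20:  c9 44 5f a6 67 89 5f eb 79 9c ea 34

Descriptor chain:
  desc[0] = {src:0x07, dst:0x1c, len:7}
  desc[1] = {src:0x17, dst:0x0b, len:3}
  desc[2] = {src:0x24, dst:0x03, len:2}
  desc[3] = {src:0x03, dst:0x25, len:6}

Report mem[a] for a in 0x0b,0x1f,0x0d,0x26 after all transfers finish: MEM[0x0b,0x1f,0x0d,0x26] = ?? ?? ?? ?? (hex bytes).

[0] 0x07->0x1c len=7 : 2b 94 13 20 e6 80 f3
[1] 0x17->0x0b len=3 : 2a 7e ba
[2] 0x24->0x03 len=2 : 67 89
[3] 0x03->0x25 len=6 : 67 89 1b 70 2b 94
query mem[0x0b]=0x2a, mem[0x1f]=0x20, mem[0x0d]=0xba, mem[0x26]=0x89

MEM[0x0b,0x1f,0x0d,0x26] = 2a 20 ba 89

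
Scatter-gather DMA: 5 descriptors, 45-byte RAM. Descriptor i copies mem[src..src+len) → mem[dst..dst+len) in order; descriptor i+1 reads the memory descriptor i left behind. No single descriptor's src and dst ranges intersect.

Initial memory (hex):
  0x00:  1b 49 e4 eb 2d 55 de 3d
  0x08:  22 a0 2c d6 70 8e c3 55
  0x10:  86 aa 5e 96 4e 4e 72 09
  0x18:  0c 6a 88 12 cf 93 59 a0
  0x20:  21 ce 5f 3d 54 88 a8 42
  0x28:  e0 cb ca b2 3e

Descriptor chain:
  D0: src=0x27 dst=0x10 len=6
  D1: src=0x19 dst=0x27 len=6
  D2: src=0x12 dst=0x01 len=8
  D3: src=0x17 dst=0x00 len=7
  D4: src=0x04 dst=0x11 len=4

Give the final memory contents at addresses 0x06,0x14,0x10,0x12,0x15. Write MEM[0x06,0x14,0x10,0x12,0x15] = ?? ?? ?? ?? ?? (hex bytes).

MEM[0x06,0x14,0x10,0x12,0x15] = 93 0c 42 cf 3e

[0] 0x27->0x10 len=6 : 42 e0 cb ca b2 3e
[1] 0x19->0x27 len=6 : 6a 88 12 cf 93 59
[2] 0x12->0x01 len=8 : cb ca b2 3e 72 09 0c 6a
[3] 0x17->0x00 len=7 : 09 0c 6a 88 12 cf 93
[4] 0x04->0x11 len=4 : 12 cf 93 0c
query mem[0x06]=0x93, mem[0x14]=0x0c, mem[0x10]=0x42, mem[0x12]=0xcf, mem[0x15]=0x3e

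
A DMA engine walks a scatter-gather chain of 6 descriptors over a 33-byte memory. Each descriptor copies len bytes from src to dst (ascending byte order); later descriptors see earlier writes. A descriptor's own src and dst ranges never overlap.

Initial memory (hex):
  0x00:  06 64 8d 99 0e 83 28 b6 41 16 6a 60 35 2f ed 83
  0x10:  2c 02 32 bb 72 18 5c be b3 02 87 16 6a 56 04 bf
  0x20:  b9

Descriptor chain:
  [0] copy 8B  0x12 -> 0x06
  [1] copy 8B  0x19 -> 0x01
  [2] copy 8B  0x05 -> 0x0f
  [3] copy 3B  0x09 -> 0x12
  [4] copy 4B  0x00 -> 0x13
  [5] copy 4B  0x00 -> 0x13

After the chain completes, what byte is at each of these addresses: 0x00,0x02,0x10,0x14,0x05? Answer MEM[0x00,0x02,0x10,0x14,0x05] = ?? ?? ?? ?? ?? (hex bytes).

MEM[0x00,0x02,0x10,0x14,0x05] = 06 87 04 02 56

  after D0: wrote 8B at 0x06 = 32bb72185cbeb302
  after D1: wrote 8B at 0x01 = 0287166a5604bfb9
  after D2: wrote 8B at 0x0f = 5604bfb9185cbeb3
  after D3: wrote 3B at 0x12 = 185cbe
  after D4: wrote 4B at 0x13 = 06028716
  after D5: wrote 4B at 0x13 = 06028716
query mem[0x00]=0x06, mem[0x02]=0x87, mem[0x10]=0x04, mem[0x14]=0x02, mem[0x05]=0x56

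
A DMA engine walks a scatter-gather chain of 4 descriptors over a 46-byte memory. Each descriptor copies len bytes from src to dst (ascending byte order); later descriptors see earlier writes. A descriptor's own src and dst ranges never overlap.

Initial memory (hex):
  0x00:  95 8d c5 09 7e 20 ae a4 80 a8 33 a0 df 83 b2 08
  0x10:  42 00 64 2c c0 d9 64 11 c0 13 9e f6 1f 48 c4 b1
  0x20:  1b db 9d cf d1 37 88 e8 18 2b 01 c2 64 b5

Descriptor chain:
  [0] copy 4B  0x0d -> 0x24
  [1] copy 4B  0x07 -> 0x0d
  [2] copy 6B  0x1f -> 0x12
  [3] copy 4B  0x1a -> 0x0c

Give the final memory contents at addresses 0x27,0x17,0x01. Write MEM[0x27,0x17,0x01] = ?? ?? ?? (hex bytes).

D0: mem[0x24..0x27] <- [83 b2 08 42]
D1: mem[0x0d..0x10] <- [a4 80 a8 33]
D2: mem[0x12..0x17] <- [b1 1b db 9d cf 83]
D3: mem[0x0c..0x0f] <- [9e f6 1f 48]
query mem[0x27]=0x42, mem[0x17]=0x83, mem[0x01]=0x8d

MEM[0x27,0x17,0x01] = 42 83 8d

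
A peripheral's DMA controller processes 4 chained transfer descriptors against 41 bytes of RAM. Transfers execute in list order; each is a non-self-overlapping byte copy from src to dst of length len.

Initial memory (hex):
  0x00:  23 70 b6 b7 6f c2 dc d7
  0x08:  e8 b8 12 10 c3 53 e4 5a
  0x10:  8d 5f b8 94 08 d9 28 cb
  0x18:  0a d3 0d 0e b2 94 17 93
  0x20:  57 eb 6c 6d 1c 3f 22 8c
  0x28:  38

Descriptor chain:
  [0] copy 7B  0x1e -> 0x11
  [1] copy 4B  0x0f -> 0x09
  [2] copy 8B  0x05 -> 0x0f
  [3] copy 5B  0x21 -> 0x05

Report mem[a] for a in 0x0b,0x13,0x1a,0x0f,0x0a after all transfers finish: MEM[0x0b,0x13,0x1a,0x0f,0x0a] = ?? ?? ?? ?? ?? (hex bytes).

MEM[0x0b,0x13,0x1a,0x0f,0x0a] = 17 5a 0d c2 8d

D0: mem[0x11..0x17] <- [17 93 57 eb 6c 6d 1c]
D1: mem[0x09..0x0c] <- [5a 8d 17 93]
D2: mem[0x0f..0x16] <- [c2 dc d7 e8 5a 8d 17 93]
D3: mem[0x05..0x09] <- [eb 6c 6d 1c 3f]
query mem[0x0b]=0x17, mem[0x13]=0x5a, mem[0x1a]=0x0d, mem[0x0f]=0xc2, mem[0x0a]=0x8d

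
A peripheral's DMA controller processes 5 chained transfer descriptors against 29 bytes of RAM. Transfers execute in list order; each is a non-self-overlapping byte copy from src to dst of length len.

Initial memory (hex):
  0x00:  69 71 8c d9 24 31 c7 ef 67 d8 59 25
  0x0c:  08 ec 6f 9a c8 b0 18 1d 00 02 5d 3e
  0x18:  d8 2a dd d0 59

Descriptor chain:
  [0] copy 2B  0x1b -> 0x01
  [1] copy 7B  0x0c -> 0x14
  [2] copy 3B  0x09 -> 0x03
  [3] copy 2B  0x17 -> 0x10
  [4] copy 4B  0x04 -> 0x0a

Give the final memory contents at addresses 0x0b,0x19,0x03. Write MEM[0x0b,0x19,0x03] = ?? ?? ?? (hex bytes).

D0: mem[0x01..0x02] <- [d0 59]
D1: mem[0x14..0x1a] <- [08 ec 6f 9a c8 b0 18]
D2: mem[0x03..0x05] <- [d8 59 25]
D3: mem[0x10..0x11] <- [9a c8]
D4: mem[0x0a..0x0d] <- [59 25 c7 ef]
query mem[0x0b]=0x25, mem[0x19]=0xb0, mem[0x03]=0xd8

MEM[0x0b,0x19,0x03] = 25 b0 d8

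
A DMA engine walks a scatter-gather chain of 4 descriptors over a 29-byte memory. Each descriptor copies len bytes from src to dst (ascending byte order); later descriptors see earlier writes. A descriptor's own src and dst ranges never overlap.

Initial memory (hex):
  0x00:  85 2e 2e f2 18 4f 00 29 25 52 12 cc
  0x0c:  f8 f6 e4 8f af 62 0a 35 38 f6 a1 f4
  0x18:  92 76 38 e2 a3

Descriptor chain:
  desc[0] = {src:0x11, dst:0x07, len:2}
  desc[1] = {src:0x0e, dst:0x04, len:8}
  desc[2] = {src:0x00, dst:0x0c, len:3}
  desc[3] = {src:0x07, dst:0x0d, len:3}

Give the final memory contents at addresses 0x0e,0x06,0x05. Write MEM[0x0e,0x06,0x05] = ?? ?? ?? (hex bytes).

MEM[0x0e,0x06,0x05] = 0a af 8f

  after D0: wrote 2B at 0x07 = 620a
  after D1: wrote 8B at 0x04 = e48faf620a3538f6
  after D2: wrote 3B at 0x0c = 852e2e
  after D3: wrote 3B at 0x0d = 620a35
query mem[0x0e]=0x0a, mem[0x06]=0xaf, mem[0x05]=0x8f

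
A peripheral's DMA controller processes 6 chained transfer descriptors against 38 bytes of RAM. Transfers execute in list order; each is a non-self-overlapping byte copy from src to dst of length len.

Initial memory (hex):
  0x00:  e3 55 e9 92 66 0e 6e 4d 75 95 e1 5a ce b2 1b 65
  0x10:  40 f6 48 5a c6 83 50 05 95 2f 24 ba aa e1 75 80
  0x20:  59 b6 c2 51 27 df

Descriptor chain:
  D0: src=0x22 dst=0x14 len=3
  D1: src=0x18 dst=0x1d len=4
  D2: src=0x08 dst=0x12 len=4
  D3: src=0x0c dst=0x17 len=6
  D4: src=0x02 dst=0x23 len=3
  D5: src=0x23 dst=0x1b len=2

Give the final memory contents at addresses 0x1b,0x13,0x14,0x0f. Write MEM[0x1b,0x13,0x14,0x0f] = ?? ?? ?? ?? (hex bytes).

MEM[0x1b,0x13,0x14,0x0f] = e9 95 e1 65

[0] 0x22->0x14 len=3 : c2 51 27
[1] 0x18->0x1d len=4 : 95 2f 24 ba
[2] 0x08->0x12 len=4 : 75 95 e1 5a
[3] 0x0c->0x17 len=6 : ce b2 1b 65 40 f6
[4] 0x02->0x23 len=3 : e9 92 66
[5] 0x23->0x1b len=2 : e9 92
query mem[0x1b]=0xe9, mem[0x13]=0x95, mem[0x14]=0xe1, mem[0x0f]=0x65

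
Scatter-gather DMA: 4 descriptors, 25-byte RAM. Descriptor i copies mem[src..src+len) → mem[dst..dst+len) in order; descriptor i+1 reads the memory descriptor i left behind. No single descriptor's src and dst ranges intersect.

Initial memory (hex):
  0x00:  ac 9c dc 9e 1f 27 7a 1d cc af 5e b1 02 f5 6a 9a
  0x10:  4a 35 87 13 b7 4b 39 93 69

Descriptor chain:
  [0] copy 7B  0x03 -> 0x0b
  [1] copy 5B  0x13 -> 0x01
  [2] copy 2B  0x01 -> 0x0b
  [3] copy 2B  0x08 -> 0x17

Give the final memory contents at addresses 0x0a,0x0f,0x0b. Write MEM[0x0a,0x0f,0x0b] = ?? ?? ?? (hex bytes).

  after D0: wrote 7B at 0x0b = 9e1f277a1dccaf
  after D1: wrote 5B at 0x01 = 13b74b3993
  after D2: wrote 2B at 0x0b = 13b7
  after D3: wrote 2B at 0x17 = ccaf
query mem[0x0a]=0x5e, mem[0x0f]=0x1d, mem[0x0b]=0x13

MEM[0x0a,0x0f,0x0b] = 5e 1d 13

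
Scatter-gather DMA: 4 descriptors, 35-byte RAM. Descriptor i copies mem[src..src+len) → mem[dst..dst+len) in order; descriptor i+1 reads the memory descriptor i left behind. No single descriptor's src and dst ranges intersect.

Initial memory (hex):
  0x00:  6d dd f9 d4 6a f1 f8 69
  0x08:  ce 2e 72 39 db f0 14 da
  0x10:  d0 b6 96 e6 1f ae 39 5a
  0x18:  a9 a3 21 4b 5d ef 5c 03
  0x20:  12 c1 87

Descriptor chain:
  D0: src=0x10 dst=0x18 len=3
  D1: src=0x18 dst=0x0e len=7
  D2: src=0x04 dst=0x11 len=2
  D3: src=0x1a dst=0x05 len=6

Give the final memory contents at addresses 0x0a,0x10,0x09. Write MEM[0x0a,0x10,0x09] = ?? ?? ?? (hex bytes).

D0: mem[0x18..0x1a] <- [d0 b6 96]
D1: mem[0x0e..0x14] <- [d0 b6 96 4b 5d ef 5c]
D2: mem[0x11..0x12] <- [6a f1]
D3: mem[0x05..0x0a] <- [96 4b 5d ef 5c 03]
query mem[0x0a]=0x03, mem[0x10]=0x96, mem[0x09]=0x5c

MEM[0x0a,0x10,0x09] = 03 96 5c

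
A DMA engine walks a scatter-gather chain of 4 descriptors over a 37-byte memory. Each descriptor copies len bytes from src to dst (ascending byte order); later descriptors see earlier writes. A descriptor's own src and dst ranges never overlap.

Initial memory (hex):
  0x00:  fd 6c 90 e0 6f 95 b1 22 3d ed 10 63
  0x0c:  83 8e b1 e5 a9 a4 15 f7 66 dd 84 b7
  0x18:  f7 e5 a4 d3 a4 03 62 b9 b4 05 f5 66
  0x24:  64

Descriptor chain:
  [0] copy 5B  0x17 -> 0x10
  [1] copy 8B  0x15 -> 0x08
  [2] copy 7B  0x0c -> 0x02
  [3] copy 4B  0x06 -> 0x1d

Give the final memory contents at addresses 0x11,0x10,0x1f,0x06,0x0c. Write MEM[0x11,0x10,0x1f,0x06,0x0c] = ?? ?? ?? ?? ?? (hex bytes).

MEM[0x11,0x10,0x1f,0x06,0x0c] = f7 b7 e5 b7 e5

D0: mem[0x10..0x14] <- [b7 f7 e5 a4 d3]
D1: mem[0x08..0x0f] <- [dd 84 b7 f7 e5 a4 d3 a4]
D2: mem[0x02..0x08] <- [e5 a4 d3 a4 b7 f7 e5]
D3: mem[0x1d..0x20] <- [b7 f7 e5 84]
query mem[0x11]=0xf7, mem[0x10]=0xb7, mem[0x1f]=0xe5, mem[0x06]=0xb7, mem[0x0c]=0xe5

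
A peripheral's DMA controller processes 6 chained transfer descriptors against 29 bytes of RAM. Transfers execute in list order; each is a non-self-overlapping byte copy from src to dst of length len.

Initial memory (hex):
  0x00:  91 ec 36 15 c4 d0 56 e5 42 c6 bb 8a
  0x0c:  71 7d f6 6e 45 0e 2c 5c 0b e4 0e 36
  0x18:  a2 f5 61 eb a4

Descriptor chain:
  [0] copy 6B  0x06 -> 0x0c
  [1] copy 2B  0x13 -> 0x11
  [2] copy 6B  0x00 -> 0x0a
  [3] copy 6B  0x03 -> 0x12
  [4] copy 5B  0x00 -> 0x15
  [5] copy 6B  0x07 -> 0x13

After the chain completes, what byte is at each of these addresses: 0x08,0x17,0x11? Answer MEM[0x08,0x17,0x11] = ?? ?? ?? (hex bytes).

MEM[0x08,0x17,0x11] = 42 ec 5c

D0: mem[0x0c..0x11] <- [56 e5 42 c6 bb 8a]
D1: mem[0x11..0x12] <- [5c 0b]
D2: mem[0x0a..0x0f] <- [91 ec 36 15 c4 d0]
D3: mem[0x12..0x17] <- [15 c4 d0 56 e5 42]
D4: mem[0x15..0x19] <- [91 ec 36 15 c4]
D5: mem[0x13..0x18] <- [e5 42 c6 91 ec 36]
query mem[0x08]=0x42, mem[0x17]=0xec, mem[0x11]=0x5c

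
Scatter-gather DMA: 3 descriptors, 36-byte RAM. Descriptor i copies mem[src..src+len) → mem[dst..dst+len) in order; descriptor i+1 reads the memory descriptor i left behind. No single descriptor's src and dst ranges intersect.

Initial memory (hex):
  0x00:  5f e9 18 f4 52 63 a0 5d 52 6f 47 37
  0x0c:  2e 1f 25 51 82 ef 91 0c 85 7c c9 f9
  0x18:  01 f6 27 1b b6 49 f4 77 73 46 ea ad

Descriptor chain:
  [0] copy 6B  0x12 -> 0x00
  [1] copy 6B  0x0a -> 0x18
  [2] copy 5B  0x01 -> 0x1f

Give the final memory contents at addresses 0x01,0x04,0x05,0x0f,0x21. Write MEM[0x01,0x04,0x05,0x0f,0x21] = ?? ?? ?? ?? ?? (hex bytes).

MEM[0x01,0x04,0x05,0x0f,0x21] = 0c c9 f9 51 7c

D0: mem[0x00..0x05] <- [91 0c 85 7c c9 f9]
D1: mem[0x18..0x1d] <- [47 37 2e 1f 25 51]
D2: mem[0x1f..0x23] <- [0c 85 7c c9 f9]
query mem[0x01]=0x0c, mem[0x04]=0xc9, mem[0x05]=0xf9, mem[0x0f]=0x51, mem[0x21]=0x7c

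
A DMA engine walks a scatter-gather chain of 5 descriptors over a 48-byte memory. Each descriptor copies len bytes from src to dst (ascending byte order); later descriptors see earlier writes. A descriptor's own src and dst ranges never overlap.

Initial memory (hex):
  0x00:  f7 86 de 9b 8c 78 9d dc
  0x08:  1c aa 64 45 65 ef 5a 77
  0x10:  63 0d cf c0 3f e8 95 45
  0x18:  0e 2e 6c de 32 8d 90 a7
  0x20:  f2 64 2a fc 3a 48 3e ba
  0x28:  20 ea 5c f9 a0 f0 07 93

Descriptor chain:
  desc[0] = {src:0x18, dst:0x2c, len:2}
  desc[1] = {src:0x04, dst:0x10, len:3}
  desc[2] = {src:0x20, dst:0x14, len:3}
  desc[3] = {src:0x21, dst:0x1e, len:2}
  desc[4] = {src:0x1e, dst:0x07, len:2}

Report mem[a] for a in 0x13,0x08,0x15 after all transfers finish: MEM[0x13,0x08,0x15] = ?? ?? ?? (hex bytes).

[0] 0x18->0x2c len=2 : 0e 2e
[1] 0x04->0x10 len=3 : 8c 78 9d
[2] 0x20->0x14 len=3 : f2 64 2a
[3] 0x21->0x1e len=2 : 64 2a
[4] 0x1e->0x07 len=2 : 64 2a
query mem[0x13]=0xc0, mem[0x08]=0x2a, mem[0x15]=0x64

MEM[0x13,0x08,0x15] = c0 2a 64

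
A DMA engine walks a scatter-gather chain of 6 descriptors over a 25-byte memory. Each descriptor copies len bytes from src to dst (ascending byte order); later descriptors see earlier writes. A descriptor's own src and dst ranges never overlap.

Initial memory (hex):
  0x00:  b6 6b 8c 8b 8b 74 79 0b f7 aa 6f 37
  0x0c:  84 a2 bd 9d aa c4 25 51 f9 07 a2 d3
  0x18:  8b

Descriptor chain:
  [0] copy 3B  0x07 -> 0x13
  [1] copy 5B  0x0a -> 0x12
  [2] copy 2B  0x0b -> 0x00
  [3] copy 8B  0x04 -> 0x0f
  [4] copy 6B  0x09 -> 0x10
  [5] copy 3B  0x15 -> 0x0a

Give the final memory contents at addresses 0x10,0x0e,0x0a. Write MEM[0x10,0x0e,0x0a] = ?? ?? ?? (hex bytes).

MEM[0x10,0x0e,0x0a] = aa bd bd

#0 dst[0x13+3] := {0x0b,0xf7,0xaa}
#1 dst[0x12+5] := {0x6f,0x37,0x84,0xa2,0xbd}
#2 dst[0x00+2] := {0x37,0x84}
#3 dst[0x0f+8] := {0x8b,0x74,0x79,0x0b,0xf7,0xaa,0x6f,0x37}
#4 dst[0x10+6] := {0xaa,0x6f,0x37,0x84,0xa2,0xbd}
#5 dst[0x0a+3] := {0xbd,0x37,0xd3}
query mem[0x10]=0xaa, mem[0x0e]=0xbd, mem[0x0a]=0xbd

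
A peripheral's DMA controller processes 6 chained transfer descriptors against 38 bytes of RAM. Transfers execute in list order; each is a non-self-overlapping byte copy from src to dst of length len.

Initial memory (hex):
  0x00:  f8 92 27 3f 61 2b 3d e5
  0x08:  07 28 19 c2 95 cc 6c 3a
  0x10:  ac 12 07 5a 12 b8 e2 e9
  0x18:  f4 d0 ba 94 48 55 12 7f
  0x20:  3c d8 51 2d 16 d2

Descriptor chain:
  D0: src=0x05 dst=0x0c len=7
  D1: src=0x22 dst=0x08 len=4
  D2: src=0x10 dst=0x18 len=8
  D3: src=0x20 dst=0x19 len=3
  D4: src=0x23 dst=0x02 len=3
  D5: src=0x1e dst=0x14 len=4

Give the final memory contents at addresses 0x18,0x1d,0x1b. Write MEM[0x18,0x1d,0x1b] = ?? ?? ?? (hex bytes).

MEM[0x18,0x1d,0x1b] = 28 b8 51

[0] 0x05->0x0c len=7 : 2b 3d e5 07 28 19 c2
[1] 0x22->0x08 len=4 : 51 2d 16 d2
[2] 0x10->0x18 len=8 : 28 19 c2 5a 12 b8 e2 e9
[3] 0x20->0x19 len=3 : 3c d8 51
[4] 0x23->0x02 len=3 : 2d 16 d2
[5] 0x1e->0x14 len=4 : e2 e9 3c d8
query mem[0x18]=0x28, mem[0x1d]=0xb8, mem[0x1b]=0x51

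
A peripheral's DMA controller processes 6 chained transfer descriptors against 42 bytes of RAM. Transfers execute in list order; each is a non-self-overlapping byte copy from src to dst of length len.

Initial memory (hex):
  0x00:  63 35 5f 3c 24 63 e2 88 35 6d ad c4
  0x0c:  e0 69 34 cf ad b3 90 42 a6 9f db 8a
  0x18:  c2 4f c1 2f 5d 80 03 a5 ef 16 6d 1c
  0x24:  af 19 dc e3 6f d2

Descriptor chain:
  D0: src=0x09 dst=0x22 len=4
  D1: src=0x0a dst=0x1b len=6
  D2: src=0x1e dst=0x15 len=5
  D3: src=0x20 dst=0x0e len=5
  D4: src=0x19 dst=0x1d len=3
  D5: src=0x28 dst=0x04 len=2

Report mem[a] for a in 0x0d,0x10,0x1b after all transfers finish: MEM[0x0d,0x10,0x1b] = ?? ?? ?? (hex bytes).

[0] 0x09->0x22 len=4 : 6d ad c4 e0
[1] 0x0a->0x1b len=6 : ad c4 e0 69 34 cf
[2] 0x1e->0x15 len=5 : 69 34 cf 16 6d
[3] 0x20->0x0e len=5 : cf 16 6d ad c4
[4] 0x19->0x1d len=3 : 6d c1 ad
[5] 0x28->0x04 len=2 : 6f d2
query mem[0x0d]=0x69, mem[0x10]=0x6d, mem[0x1b]=0xad

MEM[0x0d,0x10,0x1b] = 69 6d ad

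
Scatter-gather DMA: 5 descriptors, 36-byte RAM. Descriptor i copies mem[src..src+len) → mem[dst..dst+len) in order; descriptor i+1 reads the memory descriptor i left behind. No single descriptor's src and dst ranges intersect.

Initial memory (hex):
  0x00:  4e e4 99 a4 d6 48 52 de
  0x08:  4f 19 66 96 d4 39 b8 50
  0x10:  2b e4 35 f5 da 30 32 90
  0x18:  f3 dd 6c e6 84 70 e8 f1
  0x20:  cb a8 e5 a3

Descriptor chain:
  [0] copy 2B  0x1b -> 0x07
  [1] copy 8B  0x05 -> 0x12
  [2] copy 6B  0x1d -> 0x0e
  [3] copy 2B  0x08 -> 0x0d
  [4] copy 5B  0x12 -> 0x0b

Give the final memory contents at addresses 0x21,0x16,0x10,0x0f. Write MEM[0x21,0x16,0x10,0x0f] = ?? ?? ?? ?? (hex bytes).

MEM[0x21,0x16,0x10,0x0f] = a8 19 f1 19

  after D0: wrote 2B at 0x07 = e684
  after D1: wrote 8B at 0x12 = 4852e684196696d4
  after D2: wrote 6B at 0x0e = 70e8f1cba8e5
  after D3: wrote 2B at 0x0d = 8419
  after D4: wrote 5B at 0x0b = a8e5e68419
query mem[0x21]=0xa8, mem[0x16]=0x19, mem[0x10]=0xf1, mem[0x0f]=0x19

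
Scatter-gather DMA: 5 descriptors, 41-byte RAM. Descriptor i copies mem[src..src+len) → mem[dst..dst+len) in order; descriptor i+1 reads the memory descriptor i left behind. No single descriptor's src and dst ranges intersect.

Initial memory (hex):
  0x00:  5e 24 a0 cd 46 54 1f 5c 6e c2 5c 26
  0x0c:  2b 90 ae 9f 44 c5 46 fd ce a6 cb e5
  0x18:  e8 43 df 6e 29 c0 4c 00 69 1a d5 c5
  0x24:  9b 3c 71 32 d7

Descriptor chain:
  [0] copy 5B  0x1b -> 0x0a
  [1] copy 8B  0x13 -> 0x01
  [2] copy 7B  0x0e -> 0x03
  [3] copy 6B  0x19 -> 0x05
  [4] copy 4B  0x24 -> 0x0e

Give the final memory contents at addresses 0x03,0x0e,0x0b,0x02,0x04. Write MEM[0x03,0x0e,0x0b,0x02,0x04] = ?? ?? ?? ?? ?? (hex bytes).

D0: mem[0x0a..0x0e] <- [6e 29 c0 4c 00]
D1: mem[0x01..0x08] <- [fd ce a6 cb e5 e8 43 df]
D2: mem[0x03..0x09] <- [00 9f 44 c5 46 fd ce]
D3: mem[0x05..0x0a] <- [43 df 6e 29 c0 4c]
D4: mem[0x0e..0x11] <- [9b 3c 71 32]
query mem[0x03]=0x00, mem[0x0e]=0x9b, mem[0x0b]=0x29, mem[0x02]=0xce, mem[0x04]=0x9f

MEM[0x03,0x0e,0x0b,0x02,0x04] = 00 9b 29 ce 9f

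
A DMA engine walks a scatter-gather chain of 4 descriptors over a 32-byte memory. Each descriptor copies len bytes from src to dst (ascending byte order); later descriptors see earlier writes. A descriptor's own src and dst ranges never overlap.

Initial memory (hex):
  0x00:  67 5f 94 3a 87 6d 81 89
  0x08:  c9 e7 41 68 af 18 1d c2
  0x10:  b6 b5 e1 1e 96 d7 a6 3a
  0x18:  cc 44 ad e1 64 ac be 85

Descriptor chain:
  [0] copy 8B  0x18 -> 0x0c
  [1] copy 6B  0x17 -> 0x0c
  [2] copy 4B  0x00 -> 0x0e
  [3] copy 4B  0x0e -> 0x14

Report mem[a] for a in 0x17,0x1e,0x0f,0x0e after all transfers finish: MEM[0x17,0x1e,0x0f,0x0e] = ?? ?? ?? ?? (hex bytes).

MEM[0x17,0x1e,0x0f,0x0e] = 3a be 5f 67

D0: mem[0x0c..0x13] <- [cc 44 ad e1 64 ac be 85]
D1: mem[0x0c..0x11] <- [3a cc 44 ad e1 64]
D2: mem[0x0e..0x11] <- [67 5f 94 3a]
D3: mem[0x14..0x17] <- [67 5f 94 3a]
query mem[0x17]=0x3a, mem[0x1e]=0xbe, mem[0x0f]=0x5f, mem[0x0e]=0x67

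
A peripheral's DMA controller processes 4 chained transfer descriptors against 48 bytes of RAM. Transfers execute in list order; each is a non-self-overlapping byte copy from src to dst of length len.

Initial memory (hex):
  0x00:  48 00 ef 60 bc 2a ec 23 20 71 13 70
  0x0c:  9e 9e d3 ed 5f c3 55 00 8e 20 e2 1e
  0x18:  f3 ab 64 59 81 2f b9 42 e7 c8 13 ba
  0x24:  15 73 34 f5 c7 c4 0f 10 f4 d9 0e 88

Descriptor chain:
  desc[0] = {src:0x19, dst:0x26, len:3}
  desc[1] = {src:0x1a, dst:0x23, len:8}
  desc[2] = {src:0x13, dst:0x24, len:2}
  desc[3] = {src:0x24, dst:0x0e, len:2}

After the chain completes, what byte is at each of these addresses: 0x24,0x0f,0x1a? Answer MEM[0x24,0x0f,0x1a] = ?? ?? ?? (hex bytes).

D0: mem[0x26..0x28] <- [ab 64 59]
D1: mem[0x23..0x2a] <- [64 59 81 2f b9 42 e7 c8]
D2: mem[0x24..0x25] <- [00 8e]
D3: mem[0x0e..0x0f] <- [00 8e]
query mem[0x24]=0x00, mem[0x0f]=0x8e, mem[0x1a]=0x64

MEM[0x24,0x0f,0x1a] = 00 8e 64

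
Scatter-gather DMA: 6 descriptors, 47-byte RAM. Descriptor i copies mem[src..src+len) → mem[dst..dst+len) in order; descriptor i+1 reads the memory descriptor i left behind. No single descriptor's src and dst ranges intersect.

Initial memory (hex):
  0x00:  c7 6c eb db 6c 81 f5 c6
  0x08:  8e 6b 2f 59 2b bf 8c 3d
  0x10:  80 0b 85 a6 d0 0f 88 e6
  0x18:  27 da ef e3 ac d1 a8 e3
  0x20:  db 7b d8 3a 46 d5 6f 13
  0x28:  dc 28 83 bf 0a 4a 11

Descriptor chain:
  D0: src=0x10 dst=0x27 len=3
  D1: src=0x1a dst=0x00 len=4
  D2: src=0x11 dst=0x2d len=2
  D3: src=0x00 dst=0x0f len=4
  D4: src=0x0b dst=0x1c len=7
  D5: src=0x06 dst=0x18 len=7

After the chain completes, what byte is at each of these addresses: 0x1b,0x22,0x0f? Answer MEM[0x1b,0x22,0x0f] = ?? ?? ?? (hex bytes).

MEM[0x1b,0x22,0x0f] = 6b ac ef

#0 dst[0x27+3] := {0x80,0x0b,0x85}
#1 dst[0x00+4] := {0xef,0xe3,0xac,0xd1}
#2 dst[0x2d+2] := {0x0b,0x85}
#3 dst[0x0f+4] := {0xef,0xe3,0xac,0xd1}
#4 dst[0x1c+7] := {0x59,0x2b,0xbf,0x8c,0xef,0xe3,0xac}
#5 dst[0x18+7] := {0xf5,0xc6,0x8e,0x6b,0x2f,0x59,0x2b}
query mem[0x1b]=0x6b, mem[0x22]=0xac, mem[0x0f]=0xef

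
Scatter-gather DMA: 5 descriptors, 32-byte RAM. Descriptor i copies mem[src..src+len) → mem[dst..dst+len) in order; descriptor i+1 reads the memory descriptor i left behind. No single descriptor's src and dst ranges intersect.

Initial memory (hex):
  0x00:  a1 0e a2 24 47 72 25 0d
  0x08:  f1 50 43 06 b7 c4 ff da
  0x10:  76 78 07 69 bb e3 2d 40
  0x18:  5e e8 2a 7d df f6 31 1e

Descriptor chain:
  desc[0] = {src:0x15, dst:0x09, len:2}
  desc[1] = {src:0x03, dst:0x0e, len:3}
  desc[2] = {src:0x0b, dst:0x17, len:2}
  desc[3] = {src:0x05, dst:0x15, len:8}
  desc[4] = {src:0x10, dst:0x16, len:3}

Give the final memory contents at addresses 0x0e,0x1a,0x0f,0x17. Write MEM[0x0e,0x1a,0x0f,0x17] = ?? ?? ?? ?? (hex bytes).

MEM[0x0e,0x1a,0x0f,0x17] = 24 2d 47 78

D0: mem[0x09..0x0a] <- [e3 2d]
D1: mem[0x0e..0x10] <- [24 47 72]
D2: mem[0x17..0x18] <- [06 b7]
D3: mem[0x15..0x1c] <- [72 25 0d f1 e3 2d 06 b7]
D4: mem[0x16..0x18] <- [72 78 07]
query mem[0x0e]=0x24, mem[0x1a]=0x2d, mem[0x0f]=0x47, mem[0x17]=0x78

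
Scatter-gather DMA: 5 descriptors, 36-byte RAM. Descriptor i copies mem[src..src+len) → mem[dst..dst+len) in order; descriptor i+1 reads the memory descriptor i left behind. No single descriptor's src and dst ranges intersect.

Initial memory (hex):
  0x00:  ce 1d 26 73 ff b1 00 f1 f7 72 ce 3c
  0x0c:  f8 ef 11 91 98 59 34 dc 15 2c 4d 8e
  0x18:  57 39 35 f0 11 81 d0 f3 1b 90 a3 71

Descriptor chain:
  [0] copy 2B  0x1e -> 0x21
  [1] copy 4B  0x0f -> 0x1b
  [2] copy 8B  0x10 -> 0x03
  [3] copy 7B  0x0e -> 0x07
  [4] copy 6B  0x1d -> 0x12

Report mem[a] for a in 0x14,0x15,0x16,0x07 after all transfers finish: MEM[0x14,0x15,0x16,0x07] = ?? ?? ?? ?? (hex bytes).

[0] 0x1e->0x21 len=2 : d0 f3
[1] 0x0f->0x1b len=4 : 91 98 59 34
[2] 0x10->0x03 len=8 : 98 59 34 dc 15 2c 4d 8e
[3] 0x0e->0x07 len=7 : 11 91 98 59 34 dc 15
[4] 0x1d->0x12 len=6 : 59 34 f3 1b d0 f3
query mem[0x14]=0xf3, mem[0x15]=0x1b, mem[0x16]=0xd0, mem[0x07]=0x11

MEM[0x14,0x15,0x16,0x07] = f3 1b d0 11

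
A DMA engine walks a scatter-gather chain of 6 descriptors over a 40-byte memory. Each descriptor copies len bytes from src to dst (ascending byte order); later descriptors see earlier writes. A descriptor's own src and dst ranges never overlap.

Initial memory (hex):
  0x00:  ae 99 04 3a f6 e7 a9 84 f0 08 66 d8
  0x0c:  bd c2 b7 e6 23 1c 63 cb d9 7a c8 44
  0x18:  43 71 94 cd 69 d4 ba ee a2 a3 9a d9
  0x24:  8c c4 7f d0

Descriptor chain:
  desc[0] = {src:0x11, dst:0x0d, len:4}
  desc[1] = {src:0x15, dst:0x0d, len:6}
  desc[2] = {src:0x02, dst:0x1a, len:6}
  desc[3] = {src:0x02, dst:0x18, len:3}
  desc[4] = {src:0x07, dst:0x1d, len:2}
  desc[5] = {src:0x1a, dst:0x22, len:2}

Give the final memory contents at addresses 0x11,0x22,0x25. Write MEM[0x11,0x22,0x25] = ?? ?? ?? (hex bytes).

#0 dst[0x0d+4] := {0x1c,0x63,0xcb,0xd9}
#1 dst[0x0d+6] := {0x7a,0xc8,0x44,0x43,0x71,0x94}
#2 dst[0x1a+6] := {0x04,0x3a,0xf6,0xe7,0xa9,0x84}
#3 dst[0x18+3] := {0x04,0x3a,0xf6}
#4 dst[0x1d+2] := {0x84,0xf0}
#5 dst[0x22+2] := {0xf6,0x3a}
query mem[0x11]=0x71, mem[0x22]=0xf6, mem[0x25]=0xc4

MEM[0x11,0x22,0x25] = 71 f6 c4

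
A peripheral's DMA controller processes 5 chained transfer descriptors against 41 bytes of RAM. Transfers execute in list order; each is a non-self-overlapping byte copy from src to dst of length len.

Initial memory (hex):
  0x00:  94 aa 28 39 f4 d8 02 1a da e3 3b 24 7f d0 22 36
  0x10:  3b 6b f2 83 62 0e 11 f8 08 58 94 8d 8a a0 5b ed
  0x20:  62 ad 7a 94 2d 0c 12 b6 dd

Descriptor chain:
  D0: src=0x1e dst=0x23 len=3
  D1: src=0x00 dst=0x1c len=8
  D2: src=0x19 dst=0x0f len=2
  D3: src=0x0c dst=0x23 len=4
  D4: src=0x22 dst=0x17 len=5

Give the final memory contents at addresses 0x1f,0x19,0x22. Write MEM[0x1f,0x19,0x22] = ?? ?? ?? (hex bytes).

MEM[0x1f,0x19,0x22] = 39 d0 02

  after D0: wrote 3B at 0x23 = 5bed62
  after D1: wrote 8B at 0x1c = 94aa2839f4d8021a
  after D2: wrote 2B at 0x0f = 5894
  after D3: wrote 4B at 0x23 = 7fd02258
  after D4: wrote 5B at 0x17 = 027fd02258
query mem[0x1f]=0x39, mem[0x19]=0xd0, mem[0x22]=0x02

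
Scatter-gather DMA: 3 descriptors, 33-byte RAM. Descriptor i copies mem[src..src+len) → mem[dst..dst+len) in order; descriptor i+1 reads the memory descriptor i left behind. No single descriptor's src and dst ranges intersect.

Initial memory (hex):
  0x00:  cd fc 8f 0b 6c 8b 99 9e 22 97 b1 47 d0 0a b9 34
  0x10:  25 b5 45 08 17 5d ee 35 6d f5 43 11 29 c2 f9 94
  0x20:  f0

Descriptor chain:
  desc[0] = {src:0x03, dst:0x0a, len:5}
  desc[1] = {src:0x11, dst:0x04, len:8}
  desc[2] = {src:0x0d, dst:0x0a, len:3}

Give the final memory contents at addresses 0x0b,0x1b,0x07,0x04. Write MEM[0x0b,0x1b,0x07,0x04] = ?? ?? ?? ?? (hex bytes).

MEM[0x0b,0x1b,0x07,0x04] = 9e 11 17 b5

  after D0: wrote 5B at 0x0a = 0b6c8b999e
  after D1: wrote 8B at 0x04 = b54508175dee356d
  after D2: wrote 3B at 0x0a = 999e34
query mem[0x0b]=0x9e, mem[0x1b]=0x11, mem[0x07]=0x17, mem[0x04]=0xb5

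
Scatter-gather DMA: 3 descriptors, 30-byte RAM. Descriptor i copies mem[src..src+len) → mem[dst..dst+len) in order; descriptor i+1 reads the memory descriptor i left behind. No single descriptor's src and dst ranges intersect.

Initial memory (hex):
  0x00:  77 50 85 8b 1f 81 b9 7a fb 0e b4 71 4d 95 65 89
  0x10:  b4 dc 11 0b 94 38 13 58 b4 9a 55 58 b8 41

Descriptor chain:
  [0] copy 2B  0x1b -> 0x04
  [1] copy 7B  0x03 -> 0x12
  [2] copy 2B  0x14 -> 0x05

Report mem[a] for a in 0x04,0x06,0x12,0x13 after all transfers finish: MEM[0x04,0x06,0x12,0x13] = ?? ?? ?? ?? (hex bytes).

  after D0: wrote 2B at 0x04 = 58b8
  after D1: wrote 7B at 0x12 = 8b58b8b97afb0e
  after D2: wrote 2B at 0x05 = b8b9
query mem[0x04]=0x58, mem[0x06]=0xb9, mem[0x12]=0x8b, mem[0x13]=0x58

MEM[0x04,0x06,0x12,0x13] = 58 b9 8b 58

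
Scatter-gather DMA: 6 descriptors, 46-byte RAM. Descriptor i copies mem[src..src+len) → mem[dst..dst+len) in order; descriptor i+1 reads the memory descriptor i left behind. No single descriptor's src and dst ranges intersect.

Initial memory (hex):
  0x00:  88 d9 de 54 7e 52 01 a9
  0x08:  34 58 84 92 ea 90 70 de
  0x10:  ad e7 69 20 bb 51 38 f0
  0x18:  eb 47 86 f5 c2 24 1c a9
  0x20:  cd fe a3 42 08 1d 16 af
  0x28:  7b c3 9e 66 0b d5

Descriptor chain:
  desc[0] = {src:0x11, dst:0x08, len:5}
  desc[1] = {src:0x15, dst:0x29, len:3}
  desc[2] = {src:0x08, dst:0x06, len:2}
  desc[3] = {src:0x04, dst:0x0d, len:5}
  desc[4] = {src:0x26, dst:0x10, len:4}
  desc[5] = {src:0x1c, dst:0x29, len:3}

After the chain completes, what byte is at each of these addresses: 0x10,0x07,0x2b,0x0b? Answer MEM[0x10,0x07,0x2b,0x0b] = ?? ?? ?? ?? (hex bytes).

MEM[0x10,0x07,0x2b,0x0b] = 16 69 1c bb

#0 dst[0x08+5] := {0xe7,0x69,0x20,0xbb,0x51}
#1 dst[0x29+3] := {0x51,0x38,0xf0}
#2 dst[0x06+2] := {0xe7,0x69}
#3 dst[0x0d+5] := {0x7e,0x52,0xe7,0x69,0xe7}
#4 dst[0x10+4] := {0x16,0xaf,0x7b,0x51}
#5 dst[0x29+3] := {0xc2,0x24,0x1c}
query mem[0x10]=0x16, mem[0x07]=0x69, mem[0x2b]=0x1c, mem[0x0b]=0xbb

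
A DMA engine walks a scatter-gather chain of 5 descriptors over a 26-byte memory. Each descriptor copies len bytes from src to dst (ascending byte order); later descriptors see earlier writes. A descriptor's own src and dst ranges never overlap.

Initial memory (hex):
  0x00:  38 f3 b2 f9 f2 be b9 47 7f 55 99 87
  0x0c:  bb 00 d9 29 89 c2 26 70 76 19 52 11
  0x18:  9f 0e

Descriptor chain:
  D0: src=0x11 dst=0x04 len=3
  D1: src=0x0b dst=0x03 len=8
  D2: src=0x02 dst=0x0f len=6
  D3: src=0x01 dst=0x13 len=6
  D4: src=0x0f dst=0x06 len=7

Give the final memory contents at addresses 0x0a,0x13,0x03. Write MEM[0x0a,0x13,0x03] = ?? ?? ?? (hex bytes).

MEM[0x0a,0x13,0x03] = f3 f3 87

[0] 0x11->0x04 len=3 : c2 26 70
[1] 0x0b->0x03 len=8 : 87 bb 00 d9 29 89 c2 26
[2] 0x02->0x0f len=6 : b2 87 bb 00 d9 29
[3] 0x01->0x13 len=6 : f3 b2 87 bb 00 d9
[4] 0x0f->0x06 len=7 : b2 87 bb 00 f3 b2 87
query mem[0x0a]=0xf3, mem[0x13]=0xf3, mem[0x03]=0x87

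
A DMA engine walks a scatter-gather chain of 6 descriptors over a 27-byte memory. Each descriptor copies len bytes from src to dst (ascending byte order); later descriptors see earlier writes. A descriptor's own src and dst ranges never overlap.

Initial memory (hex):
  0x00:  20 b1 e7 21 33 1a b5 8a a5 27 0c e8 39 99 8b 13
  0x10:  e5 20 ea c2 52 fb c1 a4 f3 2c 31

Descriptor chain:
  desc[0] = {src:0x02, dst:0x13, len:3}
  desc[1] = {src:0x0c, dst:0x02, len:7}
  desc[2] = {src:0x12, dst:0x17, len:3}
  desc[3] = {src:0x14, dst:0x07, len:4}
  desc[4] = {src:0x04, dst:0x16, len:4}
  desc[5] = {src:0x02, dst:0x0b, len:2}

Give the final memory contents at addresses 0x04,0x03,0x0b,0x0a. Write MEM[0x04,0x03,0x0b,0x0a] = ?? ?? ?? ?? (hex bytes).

MEM[0x04,0x03,0x0b,0x0a] = 8b 99 39 ea

[0] 0x02->0x13 len=3 : e7 21 33
[1] 0x0c->0x02 len=7 : 39 99 8b 13 e5 20 ea
[2] 0x12->0x17 len=3 : ea e7 21
[3] 0x14->0x07 len=4 : 21 33 c1 ea
[4] 0x04->0x16 len=4 : 8b 13 e5 21
[5] 0x02->0x0b len=2 : 39 99
query mem[0x04]=0x8b, mem[0x03]=0x99, mem[0x0b]=0x39, mem[0x0a]=0xea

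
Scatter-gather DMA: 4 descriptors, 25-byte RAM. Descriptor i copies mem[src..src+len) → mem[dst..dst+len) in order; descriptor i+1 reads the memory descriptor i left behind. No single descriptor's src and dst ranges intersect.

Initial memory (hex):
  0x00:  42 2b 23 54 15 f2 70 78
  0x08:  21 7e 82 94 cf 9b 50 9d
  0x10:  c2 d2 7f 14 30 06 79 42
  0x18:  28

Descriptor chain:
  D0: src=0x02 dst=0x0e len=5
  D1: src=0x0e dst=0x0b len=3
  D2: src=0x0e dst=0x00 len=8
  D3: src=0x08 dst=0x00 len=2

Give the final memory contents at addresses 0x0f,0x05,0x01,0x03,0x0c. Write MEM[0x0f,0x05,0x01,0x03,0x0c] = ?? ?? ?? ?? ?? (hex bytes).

#0 dst[0x0e+5] := {0x23,0x54,0x15,0xf2,0x70}
#1 dst[0x0b+3] := {0x23,0x54,0x15}
#2 dst[0x00+8] := {0x23,0x54,0x15,0xf2,0x70,0x14,0x30,0x06}
#3 dst[0x00+2] := {0x21,0x7e}
query mem[0x0f]=0x54, mem[0x05]=0x14, mem[0x01]=0x7e, mem[0x03]=0xf2, mem[0x0c]=0x54

MEM[0x0f,0x05,0x01,0x03,0x0c] = 54 14 7e f2 54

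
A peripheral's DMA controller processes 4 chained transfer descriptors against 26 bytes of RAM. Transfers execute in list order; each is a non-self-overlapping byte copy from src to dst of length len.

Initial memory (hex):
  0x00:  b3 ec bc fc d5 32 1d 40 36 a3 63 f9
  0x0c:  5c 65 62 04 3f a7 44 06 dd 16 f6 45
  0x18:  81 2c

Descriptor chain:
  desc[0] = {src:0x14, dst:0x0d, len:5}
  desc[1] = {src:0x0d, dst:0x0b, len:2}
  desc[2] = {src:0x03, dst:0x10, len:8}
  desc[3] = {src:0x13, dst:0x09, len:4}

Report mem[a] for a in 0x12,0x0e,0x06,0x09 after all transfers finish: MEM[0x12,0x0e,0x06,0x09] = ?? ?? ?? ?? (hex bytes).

MEM[0x12,0x0e,0x06,0x09] = 32 16 1d 1d

  after D0: wrote 5B at 0x0d = dd16f64581
  after D1: wrote 2B at 0x0b = dd16
  after D2: wrote 8B at 0x10 = fcd5321d4036a363
  after D3: wrote 4B at 0x09 = 1d4036a3
query mem[0x12]=0x32, mem[0x0e]=0x16, mem[0x06]=0x1d, mem[0x09]=0x1d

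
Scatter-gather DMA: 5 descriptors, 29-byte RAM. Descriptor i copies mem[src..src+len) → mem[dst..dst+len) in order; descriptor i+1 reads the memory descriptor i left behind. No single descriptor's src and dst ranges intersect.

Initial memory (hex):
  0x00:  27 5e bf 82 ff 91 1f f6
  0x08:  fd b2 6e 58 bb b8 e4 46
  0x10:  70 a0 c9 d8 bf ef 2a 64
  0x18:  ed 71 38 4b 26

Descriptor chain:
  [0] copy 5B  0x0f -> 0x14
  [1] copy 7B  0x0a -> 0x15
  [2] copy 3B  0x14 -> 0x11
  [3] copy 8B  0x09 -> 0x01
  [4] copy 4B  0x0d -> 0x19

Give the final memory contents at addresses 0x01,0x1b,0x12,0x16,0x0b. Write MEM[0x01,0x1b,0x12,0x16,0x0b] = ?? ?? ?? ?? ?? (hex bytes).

[0] 0x0f->0x14 len=5 : 46 70 a0 c9 d8
[1] 0x0a->0x15 len=7 : 6e 58 bb b8 e4 46 70
[2] 0x14->0x11 len=3 : 46 6e 58
[3] 0x09->0x01 len=8 : b2 6e 58 bb b8 e4 46 70
[4] 0x0d->0x19 len=4 : b8 e4 46 70
query mem[0x01]=0xb2, mem[0x1b]=0x46, mem[0x12]=0x6e, mem[0x16]=0x58, mem[0x0b]=0x58

MEM[0x01,0x1b,0x12,0x16,0x0b] = b2 46 6e 58 58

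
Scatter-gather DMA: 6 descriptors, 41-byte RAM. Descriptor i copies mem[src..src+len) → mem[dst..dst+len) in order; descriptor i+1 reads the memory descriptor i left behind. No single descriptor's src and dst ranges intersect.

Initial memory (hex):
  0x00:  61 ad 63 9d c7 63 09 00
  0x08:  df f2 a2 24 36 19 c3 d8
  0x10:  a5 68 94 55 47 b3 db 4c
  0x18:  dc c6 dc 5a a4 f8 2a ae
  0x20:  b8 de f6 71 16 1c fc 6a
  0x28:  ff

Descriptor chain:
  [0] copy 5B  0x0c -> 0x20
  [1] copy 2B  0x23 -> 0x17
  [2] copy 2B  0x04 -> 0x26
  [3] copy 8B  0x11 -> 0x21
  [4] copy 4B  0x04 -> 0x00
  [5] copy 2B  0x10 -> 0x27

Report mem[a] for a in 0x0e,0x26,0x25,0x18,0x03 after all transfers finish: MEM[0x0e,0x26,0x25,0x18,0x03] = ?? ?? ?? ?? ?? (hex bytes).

MEM[0x0e,0x26,0x25,0x18,0x03] = c3 db b3 a5 00

  after D0: wrote 5B at 0x20 = 3619c3d8a5
  after D1: wrote 2B at 0x17 = d8a5
  after D2: wrote 2B at 0x26 = c763
  after D3: wrote 8B at 0x21 = 68945547b3dbd8a5
  after D4: wrote 4B at 0x00 = c7630900
  after D5: wrote 2B at 0x27 = a568
query mem[0x0e]=0xc3, mem[0x26]=0xdb, mem[0x25]=0xb3, mem[0x18]=0xa5, mem[0x03]=0x00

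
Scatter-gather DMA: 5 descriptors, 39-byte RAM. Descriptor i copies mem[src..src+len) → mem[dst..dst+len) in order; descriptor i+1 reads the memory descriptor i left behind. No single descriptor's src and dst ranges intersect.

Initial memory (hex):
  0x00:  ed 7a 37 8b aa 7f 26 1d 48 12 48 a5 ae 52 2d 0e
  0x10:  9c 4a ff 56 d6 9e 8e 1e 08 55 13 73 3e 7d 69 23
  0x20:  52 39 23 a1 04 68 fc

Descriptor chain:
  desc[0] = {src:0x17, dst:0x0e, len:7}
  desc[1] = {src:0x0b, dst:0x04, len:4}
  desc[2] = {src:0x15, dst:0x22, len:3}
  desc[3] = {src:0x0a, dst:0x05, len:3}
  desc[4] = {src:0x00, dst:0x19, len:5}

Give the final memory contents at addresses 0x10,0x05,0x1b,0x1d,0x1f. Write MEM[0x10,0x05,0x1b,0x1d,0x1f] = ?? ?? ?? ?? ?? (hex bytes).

MEM[0x10,0x05,0x1b,0x1d,0x1f] = 55 48 37 a5 23

  after D0: wrote 7B at 0x0e = 1e085513733e7d
  after D1: wrote 4B at 0x04 = a5ae521e
  after D2: wrote 3B at 0x22 = 9e8e1e
  after D3: wrote 3B at 0x05 = 48a5ae
  after D4: wrote 5B at 0x19 = ed7a378ba5
query mem[0x10]=0x55, mem[0x05]=0x48, mem[0x1b]=0x37, mem[0x1d]=0xa5, mem[0x1f]=0x23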